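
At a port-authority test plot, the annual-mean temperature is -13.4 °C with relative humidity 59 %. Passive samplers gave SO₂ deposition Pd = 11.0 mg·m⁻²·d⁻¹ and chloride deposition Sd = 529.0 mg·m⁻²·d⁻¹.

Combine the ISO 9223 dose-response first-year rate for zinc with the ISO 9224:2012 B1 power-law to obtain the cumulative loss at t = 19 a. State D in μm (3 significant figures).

D(19) = 6.03 μm

zinc: temperature factor f = +0.038·(-23.4) = -0.8892
  sulphur-dioxide contribution → 0.2298 μm/a
  chloride contribution → 0.3204 μm/a
  total first-year rate 0.5502 μm/a
Long-term exponent b (ISO 9224 Table 2, B1) = 0.813
  D(19) = 0.5502 × 19^0.813 = 0.5502 × 10.96 = 6.028 μm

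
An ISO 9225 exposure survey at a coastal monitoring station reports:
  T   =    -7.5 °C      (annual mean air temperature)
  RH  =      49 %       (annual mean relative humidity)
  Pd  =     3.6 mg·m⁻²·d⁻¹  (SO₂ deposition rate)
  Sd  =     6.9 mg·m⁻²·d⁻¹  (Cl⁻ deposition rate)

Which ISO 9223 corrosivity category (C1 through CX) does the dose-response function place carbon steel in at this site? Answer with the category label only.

C2

carbon steel: temperature factor f = +0.150·(-17.5) = -2.6250
  Pd branch = 1.77·Pd^0.52·e^(0.02·RH+f) = 0.665 μm/a
  Sd branch = 0.102·Sd^0.62·e^(0.033·RH+0.04·T) = 1.261 μm/a
  sum: 0.665 + 1.261 → r_corr = 1.926 μm/a
Category bounds: 1.3…25 μm/a bracket r_corr ⇒ C2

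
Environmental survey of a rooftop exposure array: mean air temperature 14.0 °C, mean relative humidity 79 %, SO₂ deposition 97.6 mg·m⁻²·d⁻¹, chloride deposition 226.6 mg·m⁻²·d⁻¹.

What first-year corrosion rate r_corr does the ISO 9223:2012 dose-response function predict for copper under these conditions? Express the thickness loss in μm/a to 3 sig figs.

r_corr = 2.85 μm/a

copper: temperature factor f = -0.080·(4.0) = -0.3200
  Pd branch = 0.0053·Pd^0.26·e^(0.059·RH+f) = 1.339 μm/a
  Cl⁻ term: 0.01025·226.6^0.27·exp(0.036·79+0.049·14.0) = 1.513
  r_corr = 1.339 + 1.513 = 2.852 μm/a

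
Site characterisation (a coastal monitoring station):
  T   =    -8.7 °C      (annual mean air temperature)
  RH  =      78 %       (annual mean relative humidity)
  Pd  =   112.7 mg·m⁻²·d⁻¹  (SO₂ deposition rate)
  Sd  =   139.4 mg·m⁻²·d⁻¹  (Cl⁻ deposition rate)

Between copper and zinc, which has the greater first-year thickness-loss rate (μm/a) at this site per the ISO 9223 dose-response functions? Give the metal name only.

zinc

copper: T≤10 °C ⇒ hinge +0.126·(-8.7−10) = -2.3562
  sulphur-dioxide contribution → 0.171 μm/a
  chloride contribution → 0.4208 μm/a
  total first-year rate 0.5918 μm/a
zinc: temperature factor f = +0.038·(-18.7) = -0.7106
  sulphur-dioxide contribution → 1.833 μm/a
  chloride contribution → 0.2601 μm/a
  total first-year rate 2.093 μm/a
Ordering by μm/a: zinc (2.09) > copper (0.592)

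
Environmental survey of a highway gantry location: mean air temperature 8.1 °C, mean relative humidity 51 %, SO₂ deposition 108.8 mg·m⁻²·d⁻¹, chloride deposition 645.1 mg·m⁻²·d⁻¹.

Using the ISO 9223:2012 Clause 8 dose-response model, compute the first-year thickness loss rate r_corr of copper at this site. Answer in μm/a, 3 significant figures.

copper: T≤10 °C ⇒ hinge +0.126·(8.1−10) = -0.2394
  Pd branch = 0.0053·Pd^0.26·e^(0.059·RH+f) = 0.2862 μm/a
  Sd branch = 0.01025·Sd^0.27·e^(0.036·RH+0.049·T) = 0.5484 μm/a
  r_corr = 0.2862 + 0.5484 = 0.8345 μm/a

r_corr = 0.835 μm/a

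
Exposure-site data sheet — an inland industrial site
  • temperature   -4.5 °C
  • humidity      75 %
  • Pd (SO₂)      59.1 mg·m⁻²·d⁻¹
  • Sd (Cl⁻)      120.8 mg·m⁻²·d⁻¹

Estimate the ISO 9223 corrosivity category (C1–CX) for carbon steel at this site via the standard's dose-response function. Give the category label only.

carbon steel: T≤10 °C ⇒ hinge +0.150·(-4.5−10) = -2.1750
  SO₂ term: 1.77·59.1^0.52·exp(0.02·75-2.1750) = 7.517
  Cl⁻ term: 0.102·120.8^0.62·exp(0.033·75+0.04·-4.5) = 19.78
  sum: 7.517 + 19.78 → r_corr = 27.3 μm/a
Category bounds: 25…50 μm/a bracket r_corr ⇒ C3

C3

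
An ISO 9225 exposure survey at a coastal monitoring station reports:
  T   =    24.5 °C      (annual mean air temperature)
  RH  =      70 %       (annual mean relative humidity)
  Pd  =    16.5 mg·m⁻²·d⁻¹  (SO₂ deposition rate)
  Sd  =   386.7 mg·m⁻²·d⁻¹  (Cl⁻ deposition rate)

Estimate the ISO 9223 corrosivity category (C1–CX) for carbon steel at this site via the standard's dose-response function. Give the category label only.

C5

carbon steel: T>10 °C ⇒ hinge -0.054·(24.5−10) = -0.7830
  sulphur-dioxide contribution → 14.09 μm/a
  chloride contribution → 110.1 μm/a
  total first-year rate 124.1 μm/a
124 μm/a falls in (80, 200] for carbon steel → category C5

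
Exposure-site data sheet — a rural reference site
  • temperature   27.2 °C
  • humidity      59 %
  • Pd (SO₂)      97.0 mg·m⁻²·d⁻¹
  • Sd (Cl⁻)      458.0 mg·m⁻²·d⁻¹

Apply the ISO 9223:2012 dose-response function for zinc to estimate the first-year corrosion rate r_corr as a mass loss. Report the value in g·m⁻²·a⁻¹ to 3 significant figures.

r_corr = 69.5 g·m⁻²·a⁻¹

zinc: temperature factor f = -0.071·(17.2) = -1.2212
  SO₂ term: 0.0129·97.0^0.44·exp(0.046·59-1.2212) = 0.4296
  Sd branch = 0.0175·Sd^0.57·e^(0.008·RH+0.085·T) = 9.307 μm/a
  r_corr = 0.4296 + 9.307 = 9.737 μm/a
Convert to mass loss: 9.737 μm/a × 7.14 g/cm³ = 69.52 g·m⁻²·a⁻¹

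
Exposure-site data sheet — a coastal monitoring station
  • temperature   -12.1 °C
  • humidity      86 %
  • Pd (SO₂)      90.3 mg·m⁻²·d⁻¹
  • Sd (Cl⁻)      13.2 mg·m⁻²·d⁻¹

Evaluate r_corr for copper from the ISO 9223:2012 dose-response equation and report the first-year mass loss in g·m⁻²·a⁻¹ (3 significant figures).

r_corr = 3.76 g·m⁻²·a⁻¹

copper: T≤10 °C ⇒ hinge +0.126·(-12.1−10) = -2.7846
  SO₂ term: 0.0053·90.3^0.26·exp(0.059·86-2.7846) = 0.1687
  Cl⁻ term: 0.01025·13.2^0.27·exp(0.036·86+0.049·-12.1) = 0.2514
  sum: 0.1687 + 0.2514 → r_corr = 0.4201 μm/a
Convert to mass loss: 0.4201 μm/a × 8.96 g/cm³ = 3.764 g·m⁻²·a⁻¹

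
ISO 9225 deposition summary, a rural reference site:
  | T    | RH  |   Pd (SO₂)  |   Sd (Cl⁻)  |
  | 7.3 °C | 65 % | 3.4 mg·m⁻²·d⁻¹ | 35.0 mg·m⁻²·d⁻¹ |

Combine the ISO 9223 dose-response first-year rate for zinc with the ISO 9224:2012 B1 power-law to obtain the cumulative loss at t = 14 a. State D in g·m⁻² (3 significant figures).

D(14) = 49.6 g·m⁻²

zinc: f(T) = +0.038·(T−10) [T≤10 °C] = -0.1026
  sulphur-dioxide contribution → 0.3967 μm/a
  chloride contribution → 0.4154 μm/a
  total first-year rate 0.8121 μm/a
Long-term exponent b (ISO 9224 Table 2, B1) = 0.813
  D(14) = 0.8121 × 14^0.813 = 0.8121 × 8.547 = 6.941 μm
  Mass loss = 6.941 μm × 7.14 g/cm³ = 49.56 g·m⁻²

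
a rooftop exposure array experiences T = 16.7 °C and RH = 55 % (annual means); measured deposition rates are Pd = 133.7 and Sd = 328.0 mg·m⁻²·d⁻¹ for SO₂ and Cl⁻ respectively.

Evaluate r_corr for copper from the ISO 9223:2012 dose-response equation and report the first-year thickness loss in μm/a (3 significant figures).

r_corr = 1.09 μm/a

copper: f(T) = -0.080·(T−10) [T>10 °C] = -0.5360
  SO₂ term: 0.0053·133.7^0.26·exp(0.059·55-0.5360) = 0.2842
  Cl⁻ term: 0.01025·328.0^0.27·exp(0.036·55+0.049·16.7) = 0.8041
  sum: 0.2842 + 0.8041 → r_corr = 1.088 μm/a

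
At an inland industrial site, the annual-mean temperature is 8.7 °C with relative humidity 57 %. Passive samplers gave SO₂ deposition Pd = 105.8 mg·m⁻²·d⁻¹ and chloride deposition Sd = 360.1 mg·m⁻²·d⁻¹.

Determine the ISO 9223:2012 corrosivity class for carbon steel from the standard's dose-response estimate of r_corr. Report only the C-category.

carbon steel: f(T) = +0.150·(T−10) [T≤10 °C] = -0.1950
  SO₂ term: 1.77·105.8^0.52·exp(0.02·57-0.1950) = 51.42
  Cl⁻ term: 0.102·360.1^0.62·exp(0.033·57+0.04·8.7) = 36.44
  r_corr = 51.42 + 36.44 = 87.86 μm/a
87.9 μm/a falls in (80, 200] for carbon steel → category C5

C5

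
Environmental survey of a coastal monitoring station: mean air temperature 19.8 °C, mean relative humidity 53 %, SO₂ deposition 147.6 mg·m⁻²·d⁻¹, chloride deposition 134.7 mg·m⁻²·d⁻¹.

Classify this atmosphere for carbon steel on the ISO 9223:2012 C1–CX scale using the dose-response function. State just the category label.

C4

carbon steel: temperature factor f = -0.054·(9.8) = -0.5292
  Pd branch = 1.77·Pd^0.52·e^(0.02·RH+f) = 40.4 μm/a
  Cl⁻ term: 0.102·134.7^0.62·exp(0.033·53+0.04·19.8) = 27.06
  sum: 40.4 + 27.06 → r_corr = 67.47 μm/a
Category bounds: 50…80 μm/a bracket r_corr ⇒ C4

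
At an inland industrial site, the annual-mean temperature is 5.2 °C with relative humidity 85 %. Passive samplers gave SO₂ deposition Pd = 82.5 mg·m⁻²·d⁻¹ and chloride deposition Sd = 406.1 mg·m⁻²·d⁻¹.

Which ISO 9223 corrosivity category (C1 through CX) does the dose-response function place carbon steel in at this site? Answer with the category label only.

carbon steel: temperature factor f = +0.150·(-4.8) = -0.7200
  Pd branch = 1.77·Pd^0.52·e^(0.02·RH+f) = 46.79 μm/a
  Cl⁻ term: 0.102·406.1^0.62·exp(0.033·85+0.04·5.2) = 86
  r_corr = 46.79 + 86 = 132.8 μm/a
Category bounds: 80…200 μm/a bracket r_corr ⇒ C5

C5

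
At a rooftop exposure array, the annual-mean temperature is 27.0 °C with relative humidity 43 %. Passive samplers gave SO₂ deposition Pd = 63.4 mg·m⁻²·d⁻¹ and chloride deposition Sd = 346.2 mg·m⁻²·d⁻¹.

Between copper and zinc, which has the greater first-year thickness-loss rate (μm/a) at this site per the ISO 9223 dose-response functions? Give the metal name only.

copper: T>10 °C ⇒ hinge -0.080·(27.0−10) = -1.3600
  SO₂ term: 0.0053·63.4^0.26·exp(0.059·43-1.3600) = 0.05058
  Cl⁻ term: 0.01025·346.2^0.27·exp(0.036·43+0.049·27.0) = 0.8774
  sum: 0.05058 + 0.8774 → r_corr = 0.928 μm/a
zinc: temperature factor f = -0.071·(17.0) = -1.2070
  SO₂ term: 0.0129·63.4^0.44·exp(0.046·43-1.2070) = 0.1731
  Sd branch = 0.0175·Sd^0.57·e^(0.008·RH+0.085·T) = 6.864 μm/a
  sum: 0.1731 + 6.864 → r_corr = 7.037 μm/a
Ordering by μm/a: zinc (7.04) > copper (0.928)

zinc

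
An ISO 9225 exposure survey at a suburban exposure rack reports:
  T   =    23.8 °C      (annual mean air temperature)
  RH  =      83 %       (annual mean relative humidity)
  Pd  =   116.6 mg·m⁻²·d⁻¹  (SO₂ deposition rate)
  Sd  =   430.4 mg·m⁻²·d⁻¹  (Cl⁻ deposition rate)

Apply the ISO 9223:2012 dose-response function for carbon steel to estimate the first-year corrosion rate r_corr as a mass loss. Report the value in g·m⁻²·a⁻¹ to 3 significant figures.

r_corr = 1.79e+03 g·m⁻²·a⁻¹

carbon steel: f(T) = -0.054·(T−10) [T>10 °C] = -0.7452
  sulphur-dioxide contribution → 52.47 μm/a
  chloride contribution → 175.6 μm/a
  ⇒ r_corr(carbon steel) = 228.1 μm/a
Convert to mass loss: 228.1 μm/a × 7.85 g/cm³ = 1791 g·m⁻²·a⁻¹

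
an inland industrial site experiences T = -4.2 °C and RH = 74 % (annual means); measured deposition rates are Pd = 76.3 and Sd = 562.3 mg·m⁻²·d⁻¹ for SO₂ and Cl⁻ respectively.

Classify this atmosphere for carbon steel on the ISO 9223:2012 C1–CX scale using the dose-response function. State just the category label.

C4

carbon steel: T≤10 °C ⇒ hinge +0.150·(-4.2−10) = -2.1300
  SO₂ term: 1.77·76.3^0.52·exp(0.02·74-2.1300) = 8.802
  Cl⁻ term: 0.102·562.3^0.62·exp(0.033·74+0.04·-4.2) = 50.25
  sum: 8.802 + 50.25 → r_corr = 59.06 μm/a
59.1 μm/a falls in (50, 80] for carbon steel → category C4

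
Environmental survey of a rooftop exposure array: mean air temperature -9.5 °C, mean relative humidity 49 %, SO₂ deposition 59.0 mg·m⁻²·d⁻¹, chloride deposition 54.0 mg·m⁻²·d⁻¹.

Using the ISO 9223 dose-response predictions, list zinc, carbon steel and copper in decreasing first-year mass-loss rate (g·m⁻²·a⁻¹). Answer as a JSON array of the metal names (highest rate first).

zinc: f(T) = +0.038·(T−10) [T≤10 °C] = -0.7410
  SO₂ term: 0.0129·59.0^0.44·exp(0.046·49-0.7410) = 0.3523
  Sd branch = 0.0175·Sd^0.57·e^(0.008·RH+0.085·T) = 0.1122 μm/a
  sum: 0.3523 + 0.1122 → r_corr = 0.4645 μm/a
  mass loss = 0.4645 μm/a × 7.14 g/cm³ = 3.316 g·m⁻²·a⁻¹
carbon steel: T≤10 °C ⇒ hinge +0.150·(-9.5−10) = -2.9250
  Pd branch = 1.77·Pd^0.52·e^(0.02·RH+f) = 2.109 μm/a
  Sd branch = 0.102·Sd^0.62·e^(0.033·RH+0.04·T) = 4.168 μm/a
  sum: 2.109 + 4.168 → r_corr = 6.277 μm/a
  mass loss = 6.277 μm/a × 7.85 g/cm³ = 49.27 g·m⁻²·a⁻¹
copper: T≤10 °C ⇒ hinge +0.126·(-9.5−10) = -2.4570
  SO₂ term: 0.0053·59.0^0.26·exp(0.059·49-2.4570) = 0.02361
  Sd branch = 0.01025·Sd^0.27·e^(0.036·RH+0.049·T) = 0.1103 μm/a
  r_corr = 0.02361 + 0.1103 = 0.1339 μm/a
  mass loss = 0.1339 μm/a × 8.96 g/cm³ = 1.199 g·m⁻²·a⁻¹
Ordering by g·m⁻²·a⁻¹: carbon steel (49.3) > zinc (3.32) > copper (1.2)

["carbon steel", "zinc", "copper"]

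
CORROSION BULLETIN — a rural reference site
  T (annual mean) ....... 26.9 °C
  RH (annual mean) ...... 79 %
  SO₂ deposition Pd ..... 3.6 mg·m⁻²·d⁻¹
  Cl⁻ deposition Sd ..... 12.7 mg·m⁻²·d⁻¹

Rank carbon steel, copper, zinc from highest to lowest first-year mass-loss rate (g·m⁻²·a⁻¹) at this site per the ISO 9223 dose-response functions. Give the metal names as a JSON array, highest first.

["carbon steel", "copper", "zinc"]

carbon steel: T>10 °C ⇒ hinge -0.054·(26.9−10) = -0.9126
  SO₂ term: 1.77·3.6^0.52·exp(0.02·79-0.9126) = 6.716
  Cl⁻ term: 0.102·12.7^0.62·exp(0.033·79+0.04·26.9) = 19.61
  sum: 6.716 + 19.61 → r_corr = 26.33 μm/a
  mass loss = 26.33 μm/a × 7.85 g/cm³ = 206.7 g·m⁻²·a⁻¹
copper: T>10 °C ⇒ hinge -0.080·(26.9−10) = -1.3520
  SO₂ term: 0.0053·3.6^0.26·exp(0.059·79-1.3520) = 0.2023
  Sd branch = 0.01025·Sd^0.27·e^(0.036·RH+0.049·T) = 1.307 μm/a
  sum: 0.2023 + 1.307 → r_corr = 1.509 μm/a
  mass loss = 1.509 μm/a × 8.96 g/cm³ = 13.52 g·m⁻²·a⁻¹
zinc: temperature factor f = -0.071·(16.9) = -1.1999
  SO₂ term: 0.0129·3.6^0.44·exp(0.046·79-1.1999) = 0.2585
  Cl⁻ term: 0.0175·12.7^0.57·exp(0.008·79+0.085·26.9) = 1.379
  r_corr = 0.2585 + 1.379 = 1.638 μm/a
  mass loss = 1.638 μm/a × 7.14 g/cm³ = 11.69 g·m⁻²·a⁻¹
Ordering by g·m⁻²·a⁻¹: carbon steel (207) > copper (13.5) > zinc (11.7)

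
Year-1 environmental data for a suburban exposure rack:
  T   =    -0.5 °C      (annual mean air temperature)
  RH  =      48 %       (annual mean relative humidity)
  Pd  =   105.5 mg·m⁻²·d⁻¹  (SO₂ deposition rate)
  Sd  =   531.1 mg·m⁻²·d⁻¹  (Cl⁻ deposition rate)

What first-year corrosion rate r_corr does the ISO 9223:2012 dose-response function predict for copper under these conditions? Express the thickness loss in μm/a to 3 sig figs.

copper: T≤10 °C ⇒ hinge +0.126·(-0.5−10) = -1.3230
  Pd branch = 0.0053·Pd^0.26·e^(0.059·RH+f) = 0.08048 μm/a
  Sd branch = 0.01025·Sd^0.27·e^(0.036·RH+0.049·T) = 0.3064 μm/a
  r_corr = 0.08048 + 0.3064 = 0.3869 μm/a

r_corr = 0.387 μm/a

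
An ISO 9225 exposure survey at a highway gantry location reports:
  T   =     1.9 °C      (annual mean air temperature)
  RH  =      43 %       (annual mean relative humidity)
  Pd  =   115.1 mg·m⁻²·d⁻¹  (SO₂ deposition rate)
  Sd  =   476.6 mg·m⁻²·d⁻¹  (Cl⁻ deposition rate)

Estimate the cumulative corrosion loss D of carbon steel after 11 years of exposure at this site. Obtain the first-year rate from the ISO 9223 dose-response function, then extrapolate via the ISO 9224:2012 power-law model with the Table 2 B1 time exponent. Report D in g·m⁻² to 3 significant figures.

carbon steel: temperature factor f = +0.150·(-8.1) = -1.2150
  sulphur-dioxide contribution → 14.64 μm/a
  chloride contribution → 20.81 μm/a
  total first-year rate 35.45 μm/a
Long-term exponent b (ISO 9224 Table 2, B1) = 0.523
  D(11) = 35.45 × 11^0.523 = 35.45 × 3.505 = 124.3 μm
  Mass loss = 124.3 μm × 7.85 g/cm³ = 975.4 g·m⁻²

D(11) = 975 g·m⁻²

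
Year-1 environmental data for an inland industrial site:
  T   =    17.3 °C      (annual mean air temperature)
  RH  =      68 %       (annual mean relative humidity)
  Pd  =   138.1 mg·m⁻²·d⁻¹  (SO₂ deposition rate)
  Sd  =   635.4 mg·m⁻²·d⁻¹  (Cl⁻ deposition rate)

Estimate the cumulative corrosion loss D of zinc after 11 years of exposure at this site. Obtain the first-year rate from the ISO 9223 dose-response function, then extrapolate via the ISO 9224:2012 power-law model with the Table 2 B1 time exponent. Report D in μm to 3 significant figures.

zinc: f(T) = -0.071·(T−10) [T>10 °C] = -0.5183
  SO₂ term: 0.0129·138.1^0.44·exp(0.046·68-0.5183) = 1.533
  Cl⁻ term: 0.0175·635.4^0.57·exp(0.008·68+0.085·17.3) = 5.196
  r_corr = 1.533 + 5.196 = 6.729 μm/a
Long-term exponent b (ISO 9224 Table 2, B1) = 0.813
  D(11) = 6.729 × 11^0.813 = 6.729 × 7.025 = 47.27 μm

D(11) = 47.3 μm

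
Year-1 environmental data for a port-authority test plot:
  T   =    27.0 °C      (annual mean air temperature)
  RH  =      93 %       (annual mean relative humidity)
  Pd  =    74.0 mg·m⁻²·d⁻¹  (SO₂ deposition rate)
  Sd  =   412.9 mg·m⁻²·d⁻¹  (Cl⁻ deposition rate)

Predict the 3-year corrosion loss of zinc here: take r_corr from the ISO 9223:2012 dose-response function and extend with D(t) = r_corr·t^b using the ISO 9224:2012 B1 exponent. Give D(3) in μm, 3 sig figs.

D(3) = 32.2 μm

zinc: f(T) = -0.071·(T−10) [T>10 °C] = -1.2070
  sulphur-dioxide contribution → 1.848 μm/a
  chloride contribution → 11.32 μm/a
  total first-year rate 13.17 μm/a
Power-law: D(3) = r_corr · 3^0.813
  D(3) = 13.17 × 3^0.813 = 13.17 × 2.443 = 32.17 μm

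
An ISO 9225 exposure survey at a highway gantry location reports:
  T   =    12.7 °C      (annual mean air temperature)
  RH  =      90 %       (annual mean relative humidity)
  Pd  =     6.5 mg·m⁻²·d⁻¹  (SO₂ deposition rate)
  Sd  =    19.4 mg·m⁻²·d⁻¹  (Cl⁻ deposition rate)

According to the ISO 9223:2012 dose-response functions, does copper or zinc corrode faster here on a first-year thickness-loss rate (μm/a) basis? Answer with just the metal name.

copper

copper: f(T) = -0.080·(T−10) [T>10 °C] = -0.2160
  Pd branch = 0.0053·Pd^0.26·e^(0.059·RH+f) = 1.406 μm/a
  Cl⁻ term: 0.01025·19.4^0.27·exp(0.036·90+0.049·12.7) = 1.086
  r_corr = 1.406 + 1.086 = 2.492 μm/a
zinc: temperature factor f = -0.071·(2.7) = -0.1917
  Pd branch = 0.0129·Pd^0.44·e^(0.046·RH+f) = 1.524 μm/a
  Cl⁻ term: 0.0175·19.4^0.57·exp(0.008·90+0.085·12.7) = 0.5736
  sum: 1.524 + 0.5736 → r_corr = 2.098 μm/a
Ordering by μm/a: copper (2.49) > zinc (2.1)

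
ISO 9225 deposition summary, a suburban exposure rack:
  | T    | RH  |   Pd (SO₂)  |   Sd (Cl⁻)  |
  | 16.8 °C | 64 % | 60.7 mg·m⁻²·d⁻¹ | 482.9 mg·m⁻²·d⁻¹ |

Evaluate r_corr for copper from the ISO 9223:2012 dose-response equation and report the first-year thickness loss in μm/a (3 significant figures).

r_corr = 1.63 μm/a

copper: temperature factor f = -0.080·(6.8) = -0.5440
  Pd branch = 0.0053·Pd^0.26·e^(0.059·RH+f) = 0.3904 μm/a
  Cl⁻ term: 0.01025·482.9^0.27·exp(0.036·64+0.049·16.8) = 1.24
  r_corr = 0.3904 + 1.24 = 1.631 μm/a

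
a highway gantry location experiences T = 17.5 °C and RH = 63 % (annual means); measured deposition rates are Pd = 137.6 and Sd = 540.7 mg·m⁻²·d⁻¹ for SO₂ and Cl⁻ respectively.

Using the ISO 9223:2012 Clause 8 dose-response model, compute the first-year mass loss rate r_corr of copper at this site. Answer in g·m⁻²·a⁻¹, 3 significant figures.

r_corr = 15.3 g·m⁻²·a⁻¹

copper: f(T) = -0.080·(T−10) [T>10 °C] = -0.6000
  sulphur-dioxide contribution → 0.4305 μm/a
  chloride contribution → 1.276 μm/a
  total first-year rate 1.707 μm/a
Convert to mass loss: 1.707 μm/a × 8.96 g/cm³ = 15.29 g·m⁻²·a⁻¹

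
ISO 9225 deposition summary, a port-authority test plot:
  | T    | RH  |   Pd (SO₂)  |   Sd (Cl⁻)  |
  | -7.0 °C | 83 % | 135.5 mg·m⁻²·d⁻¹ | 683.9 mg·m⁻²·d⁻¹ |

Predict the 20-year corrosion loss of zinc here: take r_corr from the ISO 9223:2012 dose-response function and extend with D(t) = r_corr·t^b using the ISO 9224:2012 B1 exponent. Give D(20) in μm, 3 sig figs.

D(20) = 39.3 μm

zinc: f(T) = +0.038·(T−10) [T≤10 °C] = -0.6460
  SO₂ term: 0.0129·135.5^0.44·exp(0.046·83-0.6460) = 2.668
  Sd branch = 0.0175·Sd^0.57·e^(0.008·RH+0.085·T) = 0.7744 μm/a
  r_corr = 2.668 + 0.7744 = 3.443 μm/a
Power-law: D(20) = r_corr · 20^0.813
  D(20) = 3.443 × 20^0.813 = 3.443 × 11.42 = 39.32 μm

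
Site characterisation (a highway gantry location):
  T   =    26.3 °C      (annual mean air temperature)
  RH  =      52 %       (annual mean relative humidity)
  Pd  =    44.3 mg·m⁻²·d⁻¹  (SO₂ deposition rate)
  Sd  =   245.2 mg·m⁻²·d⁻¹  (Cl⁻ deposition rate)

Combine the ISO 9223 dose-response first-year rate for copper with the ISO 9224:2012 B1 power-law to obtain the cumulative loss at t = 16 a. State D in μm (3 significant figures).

D(16) = 7.31 μm

copper: temperature factor f = -0.080·(16.3) = -1.3040
  SO₂ term: 0.0053·44.3^0.26·exp(0.059·52-1.3040) = 0.08288
  Cl⁻ term: 0.01025·245.2^0.27·exp(0.036·52+0.049·26.3) = 1.068
  sum: 0.08288 + 1.068 → r_corr = 1.151 μm/a
Power-law: D(16) = r_corr · 16^0.667
  D(16) = 1.151 × 16^0.667 = 1.151 × 6.355 = 7.314 μm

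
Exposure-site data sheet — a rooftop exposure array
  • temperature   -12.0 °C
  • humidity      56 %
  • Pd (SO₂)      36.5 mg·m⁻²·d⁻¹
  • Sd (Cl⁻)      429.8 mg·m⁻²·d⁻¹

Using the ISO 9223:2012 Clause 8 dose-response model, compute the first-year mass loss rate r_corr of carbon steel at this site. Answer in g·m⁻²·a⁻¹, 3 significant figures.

r_corr = 145 g·m⁻²·a⁻¹

carbon steel: temperature factor f = +0.150·(-22.0) = -3.3000
  SO₂ term: 1.77·36.5^0.52·exp(0.02·56-3.3000) = 1.299
  Cl⁻ term: 0.102·429.8^0.62·exp(0.033·56+0.04·-12.0) = 17.19
  sum: 1.299 + 17.19 → r_corr = 18.49 μm/a
Convert to mass loss: 18.49 μm/a × 7.85 g/cm³ = 145.2 g·m⁻²·a⁻¹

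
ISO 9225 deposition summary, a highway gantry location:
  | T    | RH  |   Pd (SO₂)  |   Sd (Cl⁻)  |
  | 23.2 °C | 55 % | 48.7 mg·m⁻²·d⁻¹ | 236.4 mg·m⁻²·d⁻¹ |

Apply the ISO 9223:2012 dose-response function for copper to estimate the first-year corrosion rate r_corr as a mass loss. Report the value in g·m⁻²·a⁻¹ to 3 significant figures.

r_corr = 10.2 g·m⁻²·a⁻¹

copper: temperature factor f = -0.080·(13.2) = -1.0560
  Pd branch = 0.0053·Pd^0.26·e^(0.059·RH+f) = 0.1299 μm/a
  Sd branch = 0.01025·Sd^0.27·e^(0.036·RH+0.049·T) = 1.012 μm/a
  r_corr = 0.1299 + 1.012 = 1.142 μm/a
Convert to mass loss: 1.142 μm/a × 8.96 g/cm³ = 10.23 g·m⁻²·a⁻¹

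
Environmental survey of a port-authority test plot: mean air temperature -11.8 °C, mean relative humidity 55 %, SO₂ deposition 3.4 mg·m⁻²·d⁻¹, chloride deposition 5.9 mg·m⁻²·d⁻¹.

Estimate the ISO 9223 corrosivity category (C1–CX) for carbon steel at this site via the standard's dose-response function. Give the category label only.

carbon steel: f(T) = +0.150·(T−10) [T≤10 °C] = -3.2700
  Pd branch = 1.77·Pd^0.52·e^(0.02·RH+f) = 0.3819 μm/a
  Cl⁻ term: 0.102·5.9^0.62·exp(0.033·55+0.04·-11.8) = 1.174
  r_corr = 0.3819 + 1.174 = 1.556 μm/a
ISO 9223 Table 2 (carbon steel): 1.3 < 1.56 ≤ 25 μm/a ⇒ C2

C2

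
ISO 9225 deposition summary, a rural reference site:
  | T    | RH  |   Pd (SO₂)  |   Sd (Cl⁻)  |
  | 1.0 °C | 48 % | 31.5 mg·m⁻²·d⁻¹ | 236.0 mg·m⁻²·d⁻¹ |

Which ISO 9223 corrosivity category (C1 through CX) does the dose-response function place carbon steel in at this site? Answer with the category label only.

carbon steel: f(T) = +0.150·(T−10) [T≤10 °C] = -1.3500
  sulphur-dioxide contribution → 7.206 μm/a
  chloride contribution → 15.31 μm/a
  total first-year rate 22.52 μm/a
22.5 μm/a falls in (1.3, 25] for carbon steel → category C2

C2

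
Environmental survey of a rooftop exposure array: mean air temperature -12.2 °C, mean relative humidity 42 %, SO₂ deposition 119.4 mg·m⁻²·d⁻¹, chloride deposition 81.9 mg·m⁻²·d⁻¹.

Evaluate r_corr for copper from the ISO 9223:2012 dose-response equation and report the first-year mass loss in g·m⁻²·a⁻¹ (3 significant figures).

r_corr = 0.872 g·m⁻²·a⁻¹

copper: f(T) = +0.126·(T−10) [T≤10 °C] = -2.7972
  Pd branch = 0.0053·Pd^0.26·e^(0.059·RH+f) = 0.01336 μm/a
  Cl⁻ term: 0.01025·81.9^0.27·exp(0.036·42+0.049·-12.2) = 0.08401
  r_corr = 0.01336 + 0.08401 = 0.09737 μm/a
Convert to mass loss: 0.09737 μm/a × 8.96 g/cm³ = 0.8724 g·m⁻²·a⁻¹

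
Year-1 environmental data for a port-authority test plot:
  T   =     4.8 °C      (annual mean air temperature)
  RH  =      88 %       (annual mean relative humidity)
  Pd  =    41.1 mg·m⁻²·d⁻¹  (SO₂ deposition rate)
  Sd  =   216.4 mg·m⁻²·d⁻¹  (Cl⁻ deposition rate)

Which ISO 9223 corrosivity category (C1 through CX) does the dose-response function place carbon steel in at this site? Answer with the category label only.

C5

carbon steel: T≤10 °C ⇒ hinge +0.150·(4.8−10) = -0.7800
  sulphur-dioxide contribution → 32.57 μm/a
  chloride contribution → 63.25 μm/a
  ⇒ r_corr(carbon steel) = 95.81 μm/a
Category bounds: 80…200 μm/a bracket r_corr ⇒ C5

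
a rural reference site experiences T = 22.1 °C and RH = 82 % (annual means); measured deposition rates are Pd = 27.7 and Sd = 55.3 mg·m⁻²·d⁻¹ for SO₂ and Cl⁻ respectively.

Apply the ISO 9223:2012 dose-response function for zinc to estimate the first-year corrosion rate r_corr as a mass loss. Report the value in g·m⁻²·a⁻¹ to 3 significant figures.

zinc: f(T) = -0.071·(T−10) [T>10 °C] = -0.8591
  SO₂ term: 0.0129·27.7^0.44·exp(0.046·82-0.8591) = 1.024
  Sd branch = 0.0175·Sd^0.57·e^(0.008·RH+0.085·T) = 2.173 μm/a
  sum: 1.024 + 2.173 → r_corr = 3.197 μm/a
Convert to mass loss: 3.197 μm/a × 7.14 g/cm³ = 22.83 g·m⁻²·a⁻¹

r_corr = 22.8 g·m⁻²·a⁻¹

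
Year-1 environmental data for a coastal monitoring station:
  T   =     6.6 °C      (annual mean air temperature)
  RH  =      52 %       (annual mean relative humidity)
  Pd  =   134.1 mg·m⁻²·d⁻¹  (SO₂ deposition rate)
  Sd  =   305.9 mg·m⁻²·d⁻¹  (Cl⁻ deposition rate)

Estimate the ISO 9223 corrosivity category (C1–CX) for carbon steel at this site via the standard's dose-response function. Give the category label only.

carbon steel: f(T) = +0.150·(T−10) [T≤10 °C] = -0.5100
  Pd branch = 1.77·Pd^0.52·e^(0.02·RH+f) = 38.41 μm/a
  Sd branch = 0.102·Sd^0.62·e^(0.033·RH+0.04·T) = 25.68 μm/a
  r_corr = 38.41 + 25.68 = 64.09 μm/a
64.1 μm/a falls in (50, 80] for carbon steel → category C4

C4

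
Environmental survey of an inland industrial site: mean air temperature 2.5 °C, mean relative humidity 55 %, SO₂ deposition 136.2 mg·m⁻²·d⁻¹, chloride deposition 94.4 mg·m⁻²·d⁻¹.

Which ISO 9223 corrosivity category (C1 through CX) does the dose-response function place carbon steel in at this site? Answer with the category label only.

carbon steel: f(T) = +0.150·(T−10) [T≤10 °C] = -1.1250
  Pd branch = 1.77·Pd^0.52·e^(0.02·RH+f) = 22.23 μm/a
  Sd branch = 0.102·Sd^0.62·e^(0.033·RH+0.04·T) = 11.61 μm/a
  r_corr = 22.23 + 11.61 = 33.84 μm/a
ISO 9223 Table 2 (carbon steel): 25 < 33.8 ≤ 50 μm/a ⇒ C3

C3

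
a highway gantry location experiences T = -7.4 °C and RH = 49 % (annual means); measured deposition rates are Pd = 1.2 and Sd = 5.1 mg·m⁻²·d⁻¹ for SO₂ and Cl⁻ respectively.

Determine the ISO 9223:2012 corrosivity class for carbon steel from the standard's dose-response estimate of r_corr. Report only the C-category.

C2

carbon steel: f(T) = +0.150·(T−10) [T≤10 °C] = -2.6100
  sulphur-dioxide contribution → 0.3813 μm/a
  chloride contribution → 1.05 μm/a
  total first-year rate 1.431 μm/a
1.43 μm/a falls in (1.3, 25] for carbon steel → category C2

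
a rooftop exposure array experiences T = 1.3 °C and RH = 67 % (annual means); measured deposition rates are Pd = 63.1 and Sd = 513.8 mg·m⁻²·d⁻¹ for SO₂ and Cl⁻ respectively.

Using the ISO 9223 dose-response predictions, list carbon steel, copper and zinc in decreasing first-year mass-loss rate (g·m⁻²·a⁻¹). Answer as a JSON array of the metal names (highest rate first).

["carbon steel", "zinc", "copper"]

carbon steel: T≤10 °C ⇒ hinge +0.150·(1.3−10) = -1.3050
  sulphur-dioxide contribution → 15.82 μm/a
  chloride contribution → 47 μm/a
  total first-year rate 62.82 μm/a
  mass loss = 62.82 μm/a × 7.85 g/cm³ = 493.1 g·m⁻²·a⁻¹
copper: f(T) = +0.126·(T−10) [T≤10 °C] = -1.0962
  sulphur-dioxide contribution → 0.271 μm/a
  chloride contribution → 0.6574 μm/a
  ⇒ r_corr(copper) = 0.9284 μm/a
  mass loss = 0.9284 μm/a × 8.96 g/cm³ = 8.318 g·m⁻²·a⁻¹
zinc: f(T) = +0.038·(T−10) [T≤10 °C] = -0.3306
  sulphur-dioxide contribution → 1.252 μm/a
  chloride contribution → 1.172 μm/a
  ⇒ r_corr(zinc) = 2.424 μm/a
  mass loss = 2.424 μm/a × 7.14 g/cm³ = 17.31 g·m⁻²·a⁻¹
Ordering by g·m⁻²·a⁻¹: carbon steel (493) > zinc (17.3) > copper (8.32)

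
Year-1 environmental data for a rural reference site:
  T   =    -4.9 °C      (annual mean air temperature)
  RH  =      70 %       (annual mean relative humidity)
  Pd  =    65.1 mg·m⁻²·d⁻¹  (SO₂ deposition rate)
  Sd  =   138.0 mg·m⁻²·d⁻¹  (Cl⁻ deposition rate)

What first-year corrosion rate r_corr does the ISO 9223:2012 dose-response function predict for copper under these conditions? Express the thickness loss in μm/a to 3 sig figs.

r_corr = 0.528 μm/a

copper: temperature factor f = +0.126·(-14.9) = -1.8774
  sulphur-dioxide contribution → 0.1493 μm/a
  chloride contribution → 0.379 μm/a
  ⇒ r_corr(copper) = 0.5283 μm/a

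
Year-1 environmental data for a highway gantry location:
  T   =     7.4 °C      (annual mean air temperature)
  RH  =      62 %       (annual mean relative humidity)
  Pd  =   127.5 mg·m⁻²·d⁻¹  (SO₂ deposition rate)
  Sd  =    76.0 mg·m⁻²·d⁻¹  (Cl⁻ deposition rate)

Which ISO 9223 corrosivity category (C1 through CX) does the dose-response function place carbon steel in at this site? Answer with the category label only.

C4

carbon steel: T≤10 °C ⇒ hinge +0.150·(7.4−10) = -0.3900
  Pd branch = 1.77·Pd^0.52·e^(0.02·RH+f) = 51.52 μm/a
  Cl⁻ term: 0.102·76.0^0.62·exp(0.033·62+0.04·7.4) = 15.55
  r_corr = 51.52 + 15.55 = 67.07 μm/a
ISO 9223 Table 2 (carbon steel): 50 < 67.1 ≤ 80 μm/a ⇒ C4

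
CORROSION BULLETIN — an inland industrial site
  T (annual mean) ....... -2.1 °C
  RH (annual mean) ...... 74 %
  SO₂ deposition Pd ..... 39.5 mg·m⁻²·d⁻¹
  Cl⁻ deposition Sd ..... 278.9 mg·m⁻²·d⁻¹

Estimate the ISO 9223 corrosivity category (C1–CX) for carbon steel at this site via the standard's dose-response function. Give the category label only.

carbon steel: temperature factor f = +0.150·(-12.1) = -1.8150
  Pd branch = 1.77·Pd^0.52·e^(0.02·RH+f) = 8.565 μm/a
  Sd branch = 0.102·Sd^0.62·e^(0.033·RH+0.04·T) = 35.39 μm/a
  r_corr = 8.565 + 35.39 = 43.95 μm/a
44 μm/a falls in (25, 50] for carbon steel → category C3

C3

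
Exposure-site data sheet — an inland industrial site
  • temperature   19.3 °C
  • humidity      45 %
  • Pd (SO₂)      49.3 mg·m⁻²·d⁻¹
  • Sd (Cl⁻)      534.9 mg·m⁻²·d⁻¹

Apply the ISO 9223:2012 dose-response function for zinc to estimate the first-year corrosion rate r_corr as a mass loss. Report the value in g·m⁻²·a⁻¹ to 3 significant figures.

zinc: temperature factor f = -0.071·(9.3) = -0.6603
  Pd branch = 0.0129·Pd^0.44·e^(0.046·RH+f) = 0.2935 μm/a
  Sd branch = 0.0175·Sd^0.57·e^(0.008·RH+0.085·T) = 4.645 μm/a
  r_corr = 0.2935 + 4.645 = 4.938 μm/a
Convert to mass loss: 4.938 μm/a × 7.14 g/cm³ = 35.26 g·m⁻²·a⁻¹

r_corr = 35.3 g·m⁻²·a⁻¹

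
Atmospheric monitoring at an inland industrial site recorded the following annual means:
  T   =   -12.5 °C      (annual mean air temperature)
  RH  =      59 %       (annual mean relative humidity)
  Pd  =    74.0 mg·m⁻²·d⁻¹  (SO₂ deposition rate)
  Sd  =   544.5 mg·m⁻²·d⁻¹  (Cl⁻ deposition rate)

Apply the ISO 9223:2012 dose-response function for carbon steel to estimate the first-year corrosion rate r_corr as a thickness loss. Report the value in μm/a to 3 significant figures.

r_corr = 23.4 μm/a

carbon steel: T≤10 °C ⇒ hinge +0.150·(-12.5−10) = -3.3750
  sulphur-dioxide contribution → 1.848 μm/a
  chloride contribution → 21.54 μm/a
  ⇒ r_corr(carbon steel) = 23.39 μm/a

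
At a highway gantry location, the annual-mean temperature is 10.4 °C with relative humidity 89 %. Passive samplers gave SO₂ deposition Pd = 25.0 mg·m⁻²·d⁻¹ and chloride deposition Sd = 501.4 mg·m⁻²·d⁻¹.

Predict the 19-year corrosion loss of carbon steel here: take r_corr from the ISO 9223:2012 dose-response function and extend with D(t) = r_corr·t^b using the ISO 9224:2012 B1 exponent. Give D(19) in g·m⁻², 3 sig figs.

D(19) = 7.05e+03 g·m⁻²

carbon steel: T>10 °C ⇒ hinge -0.054·(10.4−10) = -0.0216
  sulphur-dioxide contribution → 54.77 μm/a
  chloride contribution → 137.7 μm/a
  total first-year rate 192.5 μm/a
Power-law: D(19) = r_corr · 19^0.523
  D(19) = 192.5 × 19^0.523 = 192.5 × 4.664 = 897.7 μm
  Mass loss = 897.7 μm × 7.85 g/cm³ = 7047 g·m⁻²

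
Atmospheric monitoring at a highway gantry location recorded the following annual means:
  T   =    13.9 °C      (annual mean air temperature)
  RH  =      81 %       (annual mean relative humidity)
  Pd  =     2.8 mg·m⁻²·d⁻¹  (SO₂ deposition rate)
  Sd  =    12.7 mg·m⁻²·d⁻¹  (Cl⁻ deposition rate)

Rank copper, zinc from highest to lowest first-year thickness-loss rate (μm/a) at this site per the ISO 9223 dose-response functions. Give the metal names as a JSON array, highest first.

["copper", "zinc"]

copper: T>10 °C ⇒ hinge -0.080·(13.9−10) = -0.3120
  SO₂ term: 0.0053·2.8^0.26·exp(0.059·81-0.3120) = 0.6033
  Sd branch = 0.01025·Sd^0.27·e^(0.036·RH+0.049·T) = 0.7429 μm/a
  r_corr = 0.6033 + 0.7429 = 1.346 μm/a
zinc: temperature factor f = -0.071·(3.9) = -0.2769
  SO₂ term: 0.0129·2.8^0.44·exp(0.046·81-0.2769) = 0.6387
  Sd branch = 0.0175·Sd^0.57·e^(0.008·RH+0.085·T) = 0.4642 μm/a
  sum: 0.6387 + 0.4642 → r_corr = 1.103 μm/a
Ordering by μm/a: copper (1.35) > zinc (1.1)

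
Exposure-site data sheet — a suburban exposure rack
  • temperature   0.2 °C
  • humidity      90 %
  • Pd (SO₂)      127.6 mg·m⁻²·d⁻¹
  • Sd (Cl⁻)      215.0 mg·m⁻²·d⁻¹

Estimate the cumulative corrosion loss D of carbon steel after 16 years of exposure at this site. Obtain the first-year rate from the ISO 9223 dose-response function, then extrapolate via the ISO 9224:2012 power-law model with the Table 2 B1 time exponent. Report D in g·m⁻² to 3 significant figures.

carbon steel: f(T) = +0.150·(T−10) [T≤10 °C] = -1.4700
  SO₂ term: 1.77·127.6^0.52·exp(0.02·90-1.4700) = 30.64
  Cl⁻ term: 0.102·215.0^0.62·exp(0.033·90+0.04·0.2) = 55.98
  r_corr = 30.64 + 55.98 = 86.62 μm/a
Long-term exponent b (ISO 9224 Table 2, B1) = 0.523
  D(16) = 86.62 × 16^0.523 = 86.62 × 4.263 = 369.3 μm
  Mass loss = 369.3 μm × 7.85 g/cm³ = 2899 g·m⁻²

D(16) = 2.90e+03 g·m⁻²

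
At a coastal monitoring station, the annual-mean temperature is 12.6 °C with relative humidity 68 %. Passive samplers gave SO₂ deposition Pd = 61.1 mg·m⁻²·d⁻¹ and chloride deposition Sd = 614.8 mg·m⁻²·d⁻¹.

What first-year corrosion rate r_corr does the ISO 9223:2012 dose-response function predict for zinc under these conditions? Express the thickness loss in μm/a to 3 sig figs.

zinc: temperature factor f = -0.071·(2.6) = -0.1846
  SO₂ term: 0.0129·61.1^0.44·exp(0.046·68-0.1846) = 1.495
  Sd branch = 0.0175·Sd^0.57·e^(0.008·RH+0.085·T) = 3.42 μm/a
  r_corr = 1.495 + 3.42 = 4.915 μm/a

r_corr = 4.92 μm/a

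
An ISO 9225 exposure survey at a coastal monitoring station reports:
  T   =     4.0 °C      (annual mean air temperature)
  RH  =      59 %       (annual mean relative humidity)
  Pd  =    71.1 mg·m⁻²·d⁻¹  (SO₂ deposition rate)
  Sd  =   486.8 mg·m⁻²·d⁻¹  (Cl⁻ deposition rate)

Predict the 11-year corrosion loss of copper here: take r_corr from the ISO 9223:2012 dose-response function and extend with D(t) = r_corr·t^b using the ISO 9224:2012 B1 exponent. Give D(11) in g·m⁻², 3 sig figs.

copper: temperature factor f = +0.126·(-6.0) = -0.7560
  SO₂ term: 0.0053·71.1^0.26·exp(0.059·59-0.7560) = 0.245
  Sd branch = 0.01025·Sd^0.27·e^(0.036·RH+0.049·T) = 0.5545 μm/a
  sum: 0.245 + 0.5545 → r_corr = 0.7995 μm/a
ISO 9224: D(t) = r_corr · t^b with b = 0.667 (copper, B1)
  D(11) = 0.7995 × 11^0.667 = 0.7995 × 4.95 = 3.958 μm
  Mass loss = 3.958 μm × 8.96 g/cm³ = 35.46 g·m⁻²

D(11) = 35.5 g·m⁻²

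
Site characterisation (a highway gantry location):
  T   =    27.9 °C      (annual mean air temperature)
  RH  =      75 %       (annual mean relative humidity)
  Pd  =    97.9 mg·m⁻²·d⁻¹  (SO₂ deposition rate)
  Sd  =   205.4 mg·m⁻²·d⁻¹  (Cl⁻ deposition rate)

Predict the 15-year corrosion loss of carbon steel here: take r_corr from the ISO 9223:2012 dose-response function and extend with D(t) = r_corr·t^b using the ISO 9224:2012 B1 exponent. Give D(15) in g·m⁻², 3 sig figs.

carbon steel: f(T) = -0.054·(T−10) [T>10 °C] = -0.9666
  SO₂ term: 1.77·97.9^0.52·exp(0.02·75-0.9666) = 32.72
  Sd branch = 0.102·Sd^0.62·e^(0.033·RH+0.04·T) = 100.5 μm/a
  sum: 32.72 + 100.5 → r_corr = 133.2 μm/a
Power-law: D(15) = r_corr · 15^0.523
  D(15) = 133.2 × 15^0.523 = 133.2 × 4.122 = 548.9 μm
  Mass loss = 548.9 μm × 7.85 g/cm³ = 4309 g·m⁻²

D(15) = 4.31e+03 g·m⁻²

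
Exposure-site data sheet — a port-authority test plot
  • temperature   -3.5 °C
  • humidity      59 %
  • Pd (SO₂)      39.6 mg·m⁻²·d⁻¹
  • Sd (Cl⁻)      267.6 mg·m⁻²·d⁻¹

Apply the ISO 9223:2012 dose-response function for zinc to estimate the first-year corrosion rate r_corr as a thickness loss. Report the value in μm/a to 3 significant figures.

zinc: temperature factor f = +0.038·(-13.5) = -0.5130
  sulphur-dioxide contribution → 0.5881 μm/a
  chloride contribution → 0.5041 μm/a
  total first-year rate 1.092 μm/a

r_corr = 1.09 μm/a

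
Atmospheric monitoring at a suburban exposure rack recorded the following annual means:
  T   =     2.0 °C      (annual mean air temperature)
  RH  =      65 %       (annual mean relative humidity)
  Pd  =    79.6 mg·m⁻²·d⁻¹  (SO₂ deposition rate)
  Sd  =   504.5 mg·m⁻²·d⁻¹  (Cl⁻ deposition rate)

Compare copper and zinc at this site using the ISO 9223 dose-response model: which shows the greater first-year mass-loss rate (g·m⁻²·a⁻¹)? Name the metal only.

zinc

copper: T≤10 °C ⇒ hinge +0.126·(2.0−10) = -1.0080
  sulphur-dioxide contribution → 0.2794 μm/a
  chloride contribution → 0.63 μm/a
  total first-year rate 0.9094 μm/a
  mass loss = 0.9094 μm/a × 8.96 g/cm³ = 8.148 g·m⁻²·a⁻¹
zinc: T≤10 °C ⇒ hinge +0.038·(2.0−10) = -0.3040
  sulphur-dioxide contribution → 1.299 μm/a
  chloride contribution → 1.212 μm/a
  total first-year rate 2.51 μm/a
  mass loss = 2.51 μm/a × 7.14 g/cm³ = 17.92 g·m⁻²·a⁻¹
Ordering by g·m⁻²·a⁻¹: zinc (17.9) > copper (8.15)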